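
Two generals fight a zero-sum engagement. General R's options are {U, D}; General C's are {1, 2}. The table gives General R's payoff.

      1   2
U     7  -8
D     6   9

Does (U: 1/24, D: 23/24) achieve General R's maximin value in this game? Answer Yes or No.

No

Against 1 this mix gives (1/24)·7 + (23/24)·6 = 145/24.
Against 2 this mix gives (1/24)·(-8) + (23/24)·9 = 199/24.
General C will play 1, holding General R to 145/24. Shifting weight toward the row that does better against 1 would raise this floor (the equalizing mix achieves 37/6 against both 1 and 2), so the proposed strategy is not optimal.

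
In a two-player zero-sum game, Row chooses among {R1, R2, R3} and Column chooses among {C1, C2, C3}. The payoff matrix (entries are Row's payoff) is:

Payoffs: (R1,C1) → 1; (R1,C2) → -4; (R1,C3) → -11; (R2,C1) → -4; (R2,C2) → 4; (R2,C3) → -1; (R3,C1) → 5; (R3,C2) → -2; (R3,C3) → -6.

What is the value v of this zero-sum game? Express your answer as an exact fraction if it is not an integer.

-29/14

Row minima: R1 → -11, R2 → -4, R3 → -6; maximin = -4.
Column maxima: C1 → 5, C2 → 4, C3 → -1; minimax = -1.
-4 ≠ -1, so there is no saddle point; optimal play is mixed.
R1 is strictly dominated by R3, so Row never plays it.
C2 is strictly dominated by C3 (it gives Row strictly more in every row), so Column never plays it.
On the remaining 2×2 (R2, R3 vs C1, C3):
Let Row play R2 with probability p. Expected payoff against C1: (-4)p + 5(1−p) = −9p + 5; against C3: (-1)p + (-6)(1−p) = 5p − 6.
Setting these equal: −9p + 5 = 5p − 6 ⇒ −14p = -11 ⇒ p = 11/14, and the value is (-9)·(11/14) + 5 = -29/14.
For Column: with q = P(C1), equating R2's and R3's payoffs gives −3q − 1 = 11q − 6 ⇒ q = 5/14.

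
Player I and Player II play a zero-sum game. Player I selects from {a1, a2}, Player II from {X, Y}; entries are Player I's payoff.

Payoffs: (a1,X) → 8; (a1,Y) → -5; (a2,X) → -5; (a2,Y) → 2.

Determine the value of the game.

-9/20

Row minima: a1 → -5, a2 → -5; maximin = -5.
Column maxima: X → 8, Y → 2; minimax = 2.
-5 ≠ 2, so there is no saddle point; optimal play is mixed.
Let Player I play a1 with probability p. Expected payoff against X: 8p + (-5)(1−p) = 13p − 5; against Y: (-5)p + 2(1−p) = −7p + 2.
Setting these equal: 13p − 5 = −7p + 2 ⇒ 20p = 7 ⇒ p = 7/20, and the value is (13)·(7/20) − 5 = -9/20.
For Player II: with q = P(X), equating a1's and a2's payoffs gives 13q − 5 = −7q + 2 ⇒ q = 7/20.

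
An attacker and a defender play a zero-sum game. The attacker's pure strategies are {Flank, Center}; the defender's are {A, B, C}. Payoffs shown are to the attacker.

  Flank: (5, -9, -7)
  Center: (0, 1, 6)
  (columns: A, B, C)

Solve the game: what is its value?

Row minima: Flank → -9, Center → 0; maximin = 0.
Column maxima: A → 5, B → 1, C → 6; minimax = 1.
0 ≠ 1, so there is no saddle point; optimal play is mixed.
C is strictly dominated by B (it gives the attacker strictly more in every row), so the defender never plays it.
On the remaining 2×2 (Flank, Center vs A, B):
Let the attacker play Flank with probability p. Expected payoff against A: 5p + 0(1−p) = 5p; against B: (-9)p + 1(1−p) = −10p + 1.
Setting these equal: 5p = −10p + 1 ⇒ 15p = 1 ⇒ p = 1/15, and the value is (5)·(1/15) = 1/3.
For the defender: with q = P(A), equating Flank's and Center's payoffs gives 14q − 9 = −q + 1 ⇒ q = 2/3.

1/3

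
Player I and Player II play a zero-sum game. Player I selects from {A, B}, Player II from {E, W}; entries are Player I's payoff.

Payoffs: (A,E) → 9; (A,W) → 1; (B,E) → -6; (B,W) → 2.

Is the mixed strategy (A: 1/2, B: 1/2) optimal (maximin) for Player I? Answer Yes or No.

Against E this mix gives (1/2)·9 + (1/2)·(-6) = 3/2.
Against W this mix gives (1/2)·1 + (1/2)·2 = 3/2.
All of Player II's active replies (E, W) yield 3/2, and no column does worse for Player I. The mix makes Player II indifferent and guarantees 3/2, so it is optimal.

Yes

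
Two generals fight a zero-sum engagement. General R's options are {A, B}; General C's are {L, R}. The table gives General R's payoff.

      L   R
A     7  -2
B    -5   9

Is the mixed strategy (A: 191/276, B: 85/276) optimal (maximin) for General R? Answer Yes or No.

Against L this mix gives (191/276)·7 + (85/276)·(-5) = 76/23.
Against R this mix gives (191/276)·(-2) + (85/276)·9 = 383/276.
General C will play R, holding General R to 383/276. Shifting weight toward the row that does better against R would raise this floor (the equalizing mix achieves 53/23 against both R and L), so the proposed strategy is not optimal.

No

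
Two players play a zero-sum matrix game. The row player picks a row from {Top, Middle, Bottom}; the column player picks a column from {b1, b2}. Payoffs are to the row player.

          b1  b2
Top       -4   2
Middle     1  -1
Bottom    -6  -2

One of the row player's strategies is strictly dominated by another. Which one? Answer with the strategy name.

Top gives a strictly higher payoff than Bottom against every column: -4 > -6, 2 > -2.
So Bottom is strictly dominated and the row player never plays it.

Bottom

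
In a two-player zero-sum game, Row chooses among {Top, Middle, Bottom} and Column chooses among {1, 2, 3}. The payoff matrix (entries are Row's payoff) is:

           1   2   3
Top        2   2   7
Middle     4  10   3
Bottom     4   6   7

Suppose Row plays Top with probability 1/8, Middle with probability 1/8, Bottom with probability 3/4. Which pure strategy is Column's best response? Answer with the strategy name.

1

If Column plays 1, Row's expected payoff is (1/8)·2 + (1/8)·4 + (3/4)·4 = 15/4.
If Column plays 2, Row's expected payoff is (1/8)·2 + (1/8)·10 + (3/4)·6 = 6.
If Column plays 3, Row's expected payoff is (1/8)·7 + (1/8)·3 + (3/4)·7 = 13/2.
Column minimizes Row's payoff; the smallest is 15/4, so the best response is 1.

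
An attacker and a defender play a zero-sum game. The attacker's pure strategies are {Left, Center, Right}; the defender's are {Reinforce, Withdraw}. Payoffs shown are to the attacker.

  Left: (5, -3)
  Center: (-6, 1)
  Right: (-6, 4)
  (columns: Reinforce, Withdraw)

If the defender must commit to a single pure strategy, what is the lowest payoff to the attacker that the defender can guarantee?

4

Column maxima: Reinforce → 5, Withdraw → 4.
The smallest of these is 4.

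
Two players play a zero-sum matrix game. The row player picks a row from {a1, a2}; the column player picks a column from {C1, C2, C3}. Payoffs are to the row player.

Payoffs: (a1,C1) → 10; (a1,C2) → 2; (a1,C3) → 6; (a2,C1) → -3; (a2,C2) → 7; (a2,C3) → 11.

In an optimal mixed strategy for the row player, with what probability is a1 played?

Row minima: a1 → 2, a2 → -3; maximin = 2.
Column maxima: C1 → 10, C2 → 7, C3 → 11; minimax = 7.
2 ≠ 7, so there is no saddle point; optimal play is mixed.
C3 is strictly dominated by C2 (it gives the row player strictly more in every row), so the column player never plays it.
On the remaining 2×2 (a1, a2 vs C1, C2):
Let the row player play a1 with probability p. Expected payoff against C1: 10p + (-3)(1−p) = 13p − 3; against C2: 2p + 7(1−p) = −5p + 7.
Setting these equal: 13p − 3 = −5p + 7 ⇒ 18p = 10 ⇒ p = 5/9, and the value is (13)·(5/9) − 3 = 38/9.
For the column player: with q = P(C1), equating a1's and a2's payoffs gives 8q + 2 = −10q + 7 ⇒ q = 5/18.

5/9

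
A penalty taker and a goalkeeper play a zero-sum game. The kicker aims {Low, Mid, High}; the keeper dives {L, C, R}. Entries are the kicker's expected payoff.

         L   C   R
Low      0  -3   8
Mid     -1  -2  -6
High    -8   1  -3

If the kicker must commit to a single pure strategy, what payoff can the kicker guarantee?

Row minima: Low → -3, Mid → -6, High → -8.
The best of these is -3.

-3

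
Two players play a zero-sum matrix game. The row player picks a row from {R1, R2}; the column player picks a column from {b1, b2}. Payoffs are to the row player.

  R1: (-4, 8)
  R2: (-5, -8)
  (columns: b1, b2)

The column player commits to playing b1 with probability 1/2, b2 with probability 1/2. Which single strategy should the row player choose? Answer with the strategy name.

R1

Expected payoff of R1: (1/2)·(-4) + (1/2)·8 = 2.
Expected payoff of R2: (1/2)·(-5) + (1/2)·(-8) = -13/2.
The largest is 2, so the row player's best response is R1.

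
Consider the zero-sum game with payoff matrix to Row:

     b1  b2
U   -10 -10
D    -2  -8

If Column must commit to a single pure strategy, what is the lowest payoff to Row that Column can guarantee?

-8

Column maxima: b1 → -2, b2 → -8.
The smallest of these is -8.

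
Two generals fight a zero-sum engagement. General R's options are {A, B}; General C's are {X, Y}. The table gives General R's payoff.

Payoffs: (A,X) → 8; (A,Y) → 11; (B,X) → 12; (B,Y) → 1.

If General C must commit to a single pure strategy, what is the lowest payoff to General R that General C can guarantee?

11

Column maxima: X → 12, Y → 11.
The smallest of these is 11.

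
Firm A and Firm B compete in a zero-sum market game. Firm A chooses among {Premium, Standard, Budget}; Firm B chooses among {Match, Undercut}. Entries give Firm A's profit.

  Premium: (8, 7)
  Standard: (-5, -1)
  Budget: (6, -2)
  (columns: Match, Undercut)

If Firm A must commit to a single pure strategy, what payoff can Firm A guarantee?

7

Row minima: Premium → 7, Standard → -5, Budget → -2.
The best of these is 7.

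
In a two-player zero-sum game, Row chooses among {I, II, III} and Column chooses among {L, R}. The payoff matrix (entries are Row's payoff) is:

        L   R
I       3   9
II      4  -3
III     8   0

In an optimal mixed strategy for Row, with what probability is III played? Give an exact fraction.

3/7

Row minima: I → 3, II → -3, III → 0; maximin = 3.
Column maxima: L → 8, R → 9; minimax = 8.
3 ≠ 8, so there is no saddle point; optimal play is mixed.
II is strictly dominated by III, so Row never plays it.
On the remaining 2×2 (I, III vs L, R):
Let Row play I with probability p. Expected payoff against L: 3p + 8(1−p) = −5p + 8; against R: 9p + 0(1−p) = 9p.
Setting these equal: −5p + 8 = 9p ⇒ −14p = -8 ⇒ p = 4/7, and the value is (-5)·(4/7) + 8 = 36/7.
For Column: with q = P(L), equating I's and III's payoffs gives −6q + 9 = 8q ⇒ q = 9/14.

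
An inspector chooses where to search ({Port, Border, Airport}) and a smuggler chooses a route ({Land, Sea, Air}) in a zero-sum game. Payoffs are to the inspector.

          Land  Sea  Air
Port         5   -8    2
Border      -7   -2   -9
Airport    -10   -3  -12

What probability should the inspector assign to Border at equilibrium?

Row minima: Port → -8, Border → -9, Airport → -12; maximin = -8.
Column maxima: Land → 5, Sea → -2, Air → 2; minimax = -2.
-8 ≠ -2, so there is no saddle point; optimal play is mixed.
Airport is strictly dominated by Border, so the inspector never plays it.
Land is strictly dominated by Air (it gives the inspector strictly more in every row), so the smuggler never plays it.
On the remaining 2×2 (Port, Border vs Sea, Air):
Let the inspector play Port with probability p. Expected payoff against Sea: (-8)p + (-2)(1−p) = −6p − 2; against Air: 2p + (-9)(1−p) = 11p − 9.
Setting these equal: −6p − 2 = 11p − 9 ⇒ −17p = -7 ⇒ p = 7/17, and the value is (-6)·(7/17) − 2 = -76/17.
For the smuggler: with q = P(Sea), equating Port's and Border's payoffs gives −10q + 2 = 7q − 9 ⇒ q = 11/17.

10/17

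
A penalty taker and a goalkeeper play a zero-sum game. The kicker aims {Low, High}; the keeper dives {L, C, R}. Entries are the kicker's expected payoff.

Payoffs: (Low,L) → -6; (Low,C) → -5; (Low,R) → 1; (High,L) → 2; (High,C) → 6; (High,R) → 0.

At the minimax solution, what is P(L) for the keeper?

Row minima: Low → -6, High → 0; maximin = 0.
Column maxima: L → 2, C → 6, R → 1; minimax = 1.
0 ≠ 1, so there is no saddle point; optimal play is mixed.
C is strictly dominated by L (it gives the kicker strictly more in every row), so the keeper never plays it.
On the remaining 2×2 (Low, High vs L, R):
Let the kicker play Low with probability p. Expected payoff against L: (-6)p + 2(1−p) = −8p + 2; against R: 1p + 0(1−p) = p.
Setting these equal: −8p + 2 = p ⇒ −9p = -2 ⇒ p = 2/9, and the value is (-8)·(2/9) + 2 = 2/9.
For the keeper: with q = P(L), equating Low's and High's payoffs gives −7q + 1 = 2q ⇒ q = 1/9.

1/9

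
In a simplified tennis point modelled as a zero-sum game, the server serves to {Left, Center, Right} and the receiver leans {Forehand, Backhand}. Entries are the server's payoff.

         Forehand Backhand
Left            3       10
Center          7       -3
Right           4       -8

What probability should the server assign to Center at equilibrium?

Row minima: Left → 3, Center → -3, Right → -8; maximin = 3.
Column maxima: Forehand → 7, Backhand → 10; minimax = 7.
3 ≠ 7, so there is no saddle point; optimal play is mixed.
Right is strictly dominated by Center, so the server never plays it.
On the remaining 2×2 (Left, Center vs Forehand, Backhand):
Let the server play Left with probability p. Expected payoff against Forehand: 3p + 7(1−p) = −4p + 7; against Backhand: 10p + (-3)(1−p) = 13p − 3.
Setting these equal: −4p + 7 = 13p − 3 ⇒ −17p = -10 ⇒ p = 10/17, and the value is (-4)·(10/17) + 7 = 79/17.
For the receiver: with q = P(Forehand), equating Left's and Center's payoffs gives −7q + 10 = 10q − 3 ⇒ q = 13/17.

7/17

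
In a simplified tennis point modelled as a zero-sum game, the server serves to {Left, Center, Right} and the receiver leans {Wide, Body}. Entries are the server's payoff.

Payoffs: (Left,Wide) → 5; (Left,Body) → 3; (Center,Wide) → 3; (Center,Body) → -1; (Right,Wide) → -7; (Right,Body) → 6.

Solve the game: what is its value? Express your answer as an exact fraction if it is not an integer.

17/5

Row minima: Left → 3, Center → -1, Right → -7; maximin = 3.
Column maxima: Wide → 5, Body → 6; minimax = 5.
3 ≠ 5, so there is no saddle point; optimal play is mixed.
Center is strictly dominated by Left, so the server never plays it.
On the remaining 2×2 (Left, Right vs Wide, Body):
Let the server play Left with probability p. Expected payoff against Wide: 5p + (-7)(1−p) = 12p − 7; against Body: 3p + 6(1−p) = −3p + 6.
Setting these equal: 12p − 7 = −3p + 6 ⇒ 15p = 13 ⇒ p = 13/15, and the value is (12)·(13/15) − 7 = 17/5.
For the receiver: with q = P(Wide), equating Left's and Right's payoffs gives 2q + 3 = −13q + 6 ⇒ q = 1/5.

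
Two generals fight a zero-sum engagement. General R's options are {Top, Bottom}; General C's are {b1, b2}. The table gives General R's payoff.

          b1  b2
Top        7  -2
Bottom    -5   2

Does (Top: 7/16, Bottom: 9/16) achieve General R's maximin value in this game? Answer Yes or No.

Yes

Against b1 this mix gives (7/16)·7 + (9/16)·(-5) = 1/4.
Against b2 this mix gives (7/16)·(-2) + (9/16)·2 = 1/4.
All of General C's active replies (b1, b2) yield 1/4, and no column does worse for General R. The mix makes General C indifferent and guarantees 1/4, so it is optimal.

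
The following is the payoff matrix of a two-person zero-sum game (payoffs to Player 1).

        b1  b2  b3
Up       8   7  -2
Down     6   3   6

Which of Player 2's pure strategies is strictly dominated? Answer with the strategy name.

b1

b2 holds Player 1's payoff strictly below b1 in every row: 7 < 8, 3 < 6.
So b1 is strictly dominated for Player 2.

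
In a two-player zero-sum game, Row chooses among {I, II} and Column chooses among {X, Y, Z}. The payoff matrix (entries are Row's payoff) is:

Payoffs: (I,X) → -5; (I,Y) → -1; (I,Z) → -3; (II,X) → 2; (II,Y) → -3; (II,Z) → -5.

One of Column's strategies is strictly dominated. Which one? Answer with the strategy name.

Y

Z holds Row's payoff strictly below Y in every row: -3 < -1, -5 < -3.
So Y is strictly dominated for Column.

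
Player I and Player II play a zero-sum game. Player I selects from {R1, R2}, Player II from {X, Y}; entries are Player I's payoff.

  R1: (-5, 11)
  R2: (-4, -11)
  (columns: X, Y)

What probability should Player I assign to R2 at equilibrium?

16/23

Row minima: R1 → -5, R2 → -11; maximin = -5.
Column maxima: X → -4, Y → 11; minimax = -4.
-5 ≠ -4, so there is no saddle point; optimal play is mixed.
Let Player I play R1 with probability p. Expected payoff against X: (-5)p + (-4)(1−p) = −p − 4; against Y: 11p + (-11)(1−p) = 22p − 11.
Setting these equal: −p − 4 = 22p − 11 ⇒ −23p = -7 ⇒ p = 7/23, and the value is (-1)·(7/23) − 4 = -99/23.
For Player II: with q = P(X), equating R1's and R2's payoffs gives −16q + 11 = 7q − 11 ⇒ q = 22/23.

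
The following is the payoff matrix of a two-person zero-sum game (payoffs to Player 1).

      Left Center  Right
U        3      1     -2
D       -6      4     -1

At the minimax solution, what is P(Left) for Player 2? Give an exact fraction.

Row minima: U → -2, D → -6; maximin = -2.
Column maxima: Left → 3, Center → 4, Right → -1; minimax = -1.
-2 ≠ -1, so there is no saddle point; optimal play is mixed.
Center is strictly dominated by Right (it gives Player 1 strictly more in every row), so Player 2 never plays it.
On the remaining 2×2 (U, D vs Left, Right):
Let Player 1 play U with probability p. Expected payoff against Left: 3p + (-6)(1−p) = 9p − 6; against Right: (-2)p + (-1)(1−p) = −p − 1.
Setting these equal: 9p − 6 = −p − 1 ⇒ 10p = 5 ⇒ p = 1/2, and the value is (9)·(1/2) − 6 = -3/2.
For Player 2: with q = P(Left), equating U's and D's payoffs gives 5q − 2 = −5q − 1 ⇒ q = 1/10.

1/10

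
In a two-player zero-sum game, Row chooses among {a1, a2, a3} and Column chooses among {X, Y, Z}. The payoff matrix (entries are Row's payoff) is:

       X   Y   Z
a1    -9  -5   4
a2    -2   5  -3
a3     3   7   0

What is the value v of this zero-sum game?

3/4

Row minima: a1 → -9, a2 → -3, a3 → 0; maximin = 0.
Column maxima: X → 3, Y → 7, Z → 4; minimax = 3.
0 ≠ 3, so there is no saddle point; optimal play is mixed.
a2 is strictly dominated by a3, so Row never plays it.
Y is strictly dominated by X (it gives Row strictly more in every row), so Column never plays it.
On the remaining 2×2 (a1, a3 vs X, Z):
Let Row play a1 with probability p. Expected payoff against X: (-9)p + 3(1−p) = −12p + 3; against Z: 4p + 0(1−p) = 4p.
Setting these equal: −12p + 3 = 4p ⇒ −16p = -3 ⇒ p = 3/16, and the value is (-12)·(3/16) + 3 = 3/4.
For Column: with q = P(X), equating a1's and a3's payoffs gives −13q + 4 = 3q ⇒ q = 1/4.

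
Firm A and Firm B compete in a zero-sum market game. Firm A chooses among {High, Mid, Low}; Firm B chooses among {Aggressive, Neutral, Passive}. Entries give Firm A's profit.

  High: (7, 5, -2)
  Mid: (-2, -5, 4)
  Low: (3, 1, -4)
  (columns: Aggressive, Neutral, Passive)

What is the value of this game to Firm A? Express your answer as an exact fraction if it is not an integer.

Row minima: High → -2, Mid → -5, Low → -4; maximin = -2.
Column maxima: Aggressive → 7, Neutral → 5, Passive → 4; minimax = 4.
-2 ≠ 4, so there is no saddle point; optimal play is mixed.
Low is strictly dominated by High, so Firm A never plays it.
Aggressive is strictly dominated by Neutral (it gives Firm A strictly more in every row), so Firm B never plays it.
On the remaining 2×2 (High, Mid vs Neutral, Passive):
Let Firm A play High with probability p. Expected payoff against Neutral: 5p + (-5)(1−p) = 10p − 5; against Passive: (-2)p + 4(1−p) = −6p + 4.
Setting these equal: 10p − 5 = −6p + 4 ⇒ 16p = 9 ⇒ p = 9/16, and the value is (10)·(9/16) − 5 = 5/8.
For Firm B: with q = P(Neutral), equating High's and Mid's payoffs gives 7q − 2 = −9q + 4 ⇒ q = 3/8.

5/8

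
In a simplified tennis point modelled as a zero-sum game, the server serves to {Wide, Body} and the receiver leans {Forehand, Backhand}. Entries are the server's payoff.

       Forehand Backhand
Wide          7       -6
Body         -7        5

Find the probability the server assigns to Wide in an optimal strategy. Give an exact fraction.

12/25

Row minima: Wide → -6, Body → -7; maximin = -6.
Column maxima: Forehand → 7, Backhand → 5; minimax = 5.
-6 ≠ 5, so there is no saddle point; optimal play is mixed.
Let the server play Wide with probability p. Expected payoff against Forehand: 7p + (-7)(1−p) = 14p − 7; against Backhand: (-6)p + 5(1−p) = −11p + 5.
Setting these equal: 14p − 7 = −11p + 5 ⇒ 25p = 12 ⇒ p = 12/25, and the value is (14)·(12/25) − 7 = -7/25.
For the receiver: with q = P(Forehand), equating Wide's and Body's payoffs gives 13q − 6 = −12q + 5 ⇒ q = 11/25.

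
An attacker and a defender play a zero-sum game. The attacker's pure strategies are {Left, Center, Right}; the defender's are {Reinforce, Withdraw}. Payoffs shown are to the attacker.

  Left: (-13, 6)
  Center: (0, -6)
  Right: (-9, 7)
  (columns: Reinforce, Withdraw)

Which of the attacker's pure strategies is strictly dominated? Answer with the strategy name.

Right gives a strictly higher payoff than Left against every column: -9 > -13, 7 > 6.
So Left is strictly dominated and the attacker never plays it.

Left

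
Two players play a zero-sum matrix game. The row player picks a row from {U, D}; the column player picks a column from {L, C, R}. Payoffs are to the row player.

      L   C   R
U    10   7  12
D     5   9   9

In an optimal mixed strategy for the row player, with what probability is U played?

Row minima: U → 7, D → 5; maximin = 7.
Column maxima: L → 10, C → 9, R → 12; minimax = 9.
7 ≠ 9, so there is no saddle point; optimal play is mixed.
R is strictly dominated by L (it gives the row player strictly more in every row), so the column player never plays it.
On the remaining 2×2 (U, D vs L, C):
Let the row player play U with probability p. Expected payoff against L: 10p + 5(1−p) = 5p + 5; against C: 7p + 9(1−p) = −2p + 9.
Setting these equal: 5p + 5 = −2p + 9 ⇒ 7p = 4 ⇒ p = 4/7, and the value is (5)·(4/7) + 5 = 55/7.
For the column player: with q = P(L), equating U's and D's payoffs gives 3q + 7 = −4q + 9 ⇒ q = 2/7.

4/7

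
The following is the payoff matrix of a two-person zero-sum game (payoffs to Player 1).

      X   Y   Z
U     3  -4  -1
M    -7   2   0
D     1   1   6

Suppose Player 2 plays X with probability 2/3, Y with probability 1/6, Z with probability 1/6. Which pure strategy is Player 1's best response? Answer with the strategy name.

D

Expected payoff of U: (2/3)·3 + (1/6)·(-4) + (1/6)·(-1) = 7/6.
Expected payoff of M: (2/3)·(-7) + (1/6)·2 + (1/6)·0 = -13/3.
Expected payoff of D: (2/3)·1 + (1/6)·1 + (1/6)·6 = 11/6.
The largest is 11/6, so Player 1's best response is D.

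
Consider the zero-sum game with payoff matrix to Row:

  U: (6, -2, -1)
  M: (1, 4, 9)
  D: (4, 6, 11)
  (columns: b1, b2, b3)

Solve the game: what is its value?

Row minima: U → -2, M → 1, D → 4; maximin = 4.
Column maxima: b1 → 6, b2 → 6, b3 → 11; minimax = 6.
4 ≠ 6, so there is no saddle point; optimal play is mixed.
M is strictly dominated by D, so Row never plays it.
b3 is strictly dominated by b2 (it gives Row strictly more in every row), so Column never plays it.
On the remaining 2×2 (U, D vs b1, b2):
Let Row play U with probability p. Expected payoff against b1: 6p + 4(1−p) = 2p + 4; against b2: (-2)p + 6(1−p) = −8p + 6.
Setting these equal: 2p + 4 = −8p + 6 ⇒ 10p = 2 ⇒ p = 1/5, and the value is (2)·(1/5) + 4 = 22/5.
For Column: with q = P(b1), equating U's and D's payoffs gives 8q − 2 = −2q + 6 ⇒ q = 4/5.

22/5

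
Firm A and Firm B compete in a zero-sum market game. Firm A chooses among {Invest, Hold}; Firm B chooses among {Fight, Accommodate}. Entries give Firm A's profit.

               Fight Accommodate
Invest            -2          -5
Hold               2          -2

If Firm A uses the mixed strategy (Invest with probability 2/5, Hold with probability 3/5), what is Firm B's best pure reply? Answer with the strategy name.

Accommodate

If Firm B plays Fight, Firm A's expected payoff is (2/5)·(-2) + (3/5)·2 = 2/5.
If Firm B plays Accommodate, Firm A's expected payoff is (2/5)·(-5) + (3/5)·(-2) = -16/5.
Firm B minimizes Firm A's payoff; the smallest is -16/5, so the best response is Accommodate.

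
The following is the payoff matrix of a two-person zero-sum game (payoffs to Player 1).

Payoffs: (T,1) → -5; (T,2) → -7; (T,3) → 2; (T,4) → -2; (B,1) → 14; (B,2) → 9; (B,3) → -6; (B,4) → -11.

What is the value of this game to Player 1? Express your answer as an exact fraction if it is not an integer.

-19/5

Row minima: T → -7, B → -11; maximin = -7.
Column maxima: 1 → 14, 2 → 9, 3 → 2, 4 → -2; minimax = -2.
-7 ≠ -2, so there is no saddle point; optimal play is mixed.
1 is strictly dominated by 2 (it gives Player 1 strictly more in every row), so Player 2 never plays it.
3 is strictly dominated by 4 (it gives Player 1 strictly more in every row), so Player 2 never plays it.
On the remaining 2×2 (T, B vs 2, 4):
Let Player 1 play T with probability p. Expected payoff against 2: (-7)p + 9(1−p) = −16p + 9; against 4: (-2)p + (-11)(1−p) = 9p − 11.
Setting these equal: −16p + 9 = 9p − 11 ⇒ −25p = -20 ⇒ p = 4/5, and the value is (-16)·(4/5) + 9 = -19/5.
For Player 2: with q = P(2), equating T's and B's payoffs gives −5q − 2 = 20q − 11 ⇒ q = 9/25.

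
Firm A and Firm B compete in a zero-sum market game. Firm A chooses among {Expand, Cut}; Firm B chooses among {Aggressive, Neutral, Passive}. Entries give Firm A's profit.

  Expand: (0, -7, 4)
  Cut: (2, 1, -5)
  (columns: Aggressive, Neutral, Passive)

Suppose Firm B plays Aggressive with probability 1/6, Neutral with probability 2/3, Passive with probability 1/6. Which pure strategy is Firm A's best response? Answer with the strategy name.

Cut

Expected payoff of Expand: (1/6)·0 + (2/3)·(-7) + (1/6)·4 = -4.
Expected payoff of Cut: (1/6)·2 + (2/3)·1 + (1/6)·(-5) = 1/6.
The largest is 1/6, so Firm A's best response is Cut.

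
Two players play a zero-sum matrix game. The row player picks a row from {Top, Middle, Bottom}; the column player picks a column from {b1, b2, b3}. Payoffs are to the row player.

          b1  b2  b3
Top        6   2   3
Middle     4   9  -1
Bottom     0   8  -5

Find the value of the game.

29/11

Row minima: Top → 2, Middle → -1, Bottom → -5; maximin = 2.
Column maxima: b1 → 6, b2 → 9, b3 → 3; minimax = 3.
2 ≠ 3, so there is no saddle point; optimal play is mixed.
Bottom is strictly dominated by Middle, so the row player never plays it.
b1 is strictly dominated by b3 (it gives the row player strictly more in every row), so the column player never plays it.
On the remaining 2×2 (Top, Middle vs b2, b3):
Let the row player play Top with probability p. Expected payoff against b2: 2p + 9(1−p) = −7p + 9; against b3: 3p + (-1)(1−p) = 4p − 1.
Setting these equal: −7p + 9 = 4p − 1 ⇒ −11p = -10 ⇒ p = 10/11, and the value is (-7)·(10/11) + 9 = 29/11.
For the column player: with q = P(b2), equating Top's and Middle's payoffs gives −q + 3 = 10q − 1 ⇒ q = 4/11.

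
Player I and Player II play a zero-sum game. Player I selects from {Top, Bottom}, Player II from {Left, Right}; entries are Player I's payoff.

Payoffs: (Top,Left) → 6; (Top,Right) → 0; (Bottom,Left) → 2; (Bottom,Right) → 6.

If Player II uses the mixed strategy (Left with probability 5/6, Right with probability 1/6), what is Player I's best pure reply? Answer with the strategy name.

Top

Expected payoff of Top: (5/6)·6 + (1/6)·0 = 5.
Expected payoff of Bottom: (5/6)·2 + (1/6)·6 = 8/3.
The largest is 5, so Player I's best response is Top.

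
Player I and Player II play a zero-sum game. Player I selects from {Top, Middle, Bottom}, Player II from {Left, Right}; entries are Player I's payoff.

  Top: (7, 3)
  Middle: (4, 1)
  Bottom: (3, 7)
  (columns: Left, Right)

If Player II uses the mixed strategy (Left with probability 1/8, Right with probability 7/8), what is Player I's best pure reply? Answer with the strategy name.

Bottom

Expected payoff of Top: (1/8)·7 + (7/8)·3 = 7/2.
Expected payoff of Middle: (1/8)·4 + (7/8)·1 = 11/8.
Expected payoff of Bottom: (1/8)·3 + (7/8)·7 = 13/2.
The largest is 13/2, so Player I's best response is Bottom.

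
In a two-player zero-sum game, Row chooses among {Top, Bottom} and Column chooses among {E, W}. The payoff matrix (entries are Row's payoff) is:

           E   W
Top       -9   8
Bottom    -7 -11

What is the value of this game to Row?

-155/21

Row minima: Top → -9, Bottom → -11; maximin = -9.
Column maxima: E → -7, W → 8; minimax = -7.
-9 ≠ -7, so there is no saddle point; optimal play is mixed.
Let Row play Top with probability p. Expected payoff against E: (-9)p + (-7)(1−p) = −2p − 7; against W: 8p + (-11)(1−p) = 19p − 11.
Setting these equal: −2p − 7 = 19p − 11 ⇒ −21p = -4 ⇒ p = 4/21, and the value is (-2)·(4/21) − 7 = -155/21.
For Column: with q = P(E), equating Top's and Bottom's payoffs gives −17q + 8 = 4q − 11 ⇒ q = 19/21.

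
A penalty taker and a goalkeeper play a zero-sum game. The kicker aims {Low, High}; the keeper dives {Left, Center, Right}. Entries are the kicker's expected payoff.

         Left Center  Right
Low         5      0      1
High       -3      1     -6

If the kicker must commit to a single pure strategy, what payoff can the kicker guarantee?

Row minima: Low → 0, High → -6.
The best of these is 0.

0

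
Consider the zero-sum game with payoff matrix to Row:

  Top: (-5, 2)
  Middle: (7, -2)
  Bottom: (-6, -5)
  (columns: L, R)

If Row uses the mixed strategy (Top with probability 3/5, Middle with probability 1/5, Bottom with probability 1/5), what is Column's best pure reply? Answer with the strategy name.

L

If Column plays L, Row's expected payoff is (3/5)·(-5) + (1/5)·7 + (1/5)·(-6) = -14/5.
If Column plays R, Row's expected payoff is (3/5)·2 + (1/5)·(-2) + (1/5)·(-5) = -1/5.
Column minimizes Row's payoff; the smallest is -14/5, so the best response is L.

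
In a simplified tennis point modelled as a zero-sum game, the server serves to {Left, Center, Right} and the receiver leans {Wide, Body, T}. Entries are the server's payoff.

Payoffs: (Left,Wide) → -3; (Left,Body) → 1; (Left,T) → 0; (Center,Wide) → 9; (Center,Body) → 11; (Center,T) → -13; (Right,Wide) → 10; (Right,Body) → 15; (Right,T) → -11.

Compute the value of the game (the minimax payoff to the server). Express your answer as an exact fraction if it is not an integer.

-11/8

Row minima: Left → -3, Center → -13, Right → -11; maximin = -3.
Column maxima: Wide → 10, Body → 15, T → 0; minimax = 0.
-3 ≠ 0, so there is no saddle point; optimal play is mixed.
Center is strictly dominated by Right, so the server never plays it.
Body is strictly dominated by Wide (it gives the server strictly more in every row), so the receiver never plays it.
On the remaining 2×2 (Left, Right vs Wide, T):
Let the server play Left with probability p. Expected payoff against Wide: (-3)p + 10(1−p) = −13p + 10; against T: 0p + (-11)(1−p) = 11p − 11.
Setting these equal: −13p + 10 = 11p − 11 ⇒ −24p = -21 ⇒ p = 7/8, and the value is (-13)·(7/8) + 10 = -11/8.
For the receiver: with q = P(Wide), equating Left's and Right's payoffs gives −3q = 21q − 11 ⇒ q = 11/24.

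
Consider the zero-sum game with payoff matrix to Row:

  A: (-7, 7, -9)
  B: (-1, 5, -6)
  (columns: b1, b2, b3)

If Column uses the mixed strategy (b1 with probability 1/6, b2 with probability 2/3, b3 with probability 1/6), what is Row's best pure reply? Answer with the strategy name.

Expected payoff of A: (1/6)·(-7) + (2/3)·7 + (1/6)·(-9) = 2.
Expected payoff of B: (1/6)·(-1) + (2/3)·5 + (1/6)·(-6) = 13/6.
The largest is 13/6, so Row's best response is B.

B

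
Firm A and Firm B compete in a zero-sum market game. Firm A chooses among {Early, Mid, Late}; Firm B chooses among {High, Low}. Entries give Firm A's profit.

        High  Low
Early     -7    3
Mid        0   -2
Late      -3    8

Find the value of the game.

Row minima: Early → -7, Mid → -2, Late → -3; maximin = -2.
Column maxima: High → 0, Low → 8; minimax = 0.
-2 ≠ 0, so there is no saddle point; optimal play is mixed.
Early is strictly dominated by Late, so Firm A never plays it.
On the remaining 2×2 (Mid, Late vs High, Low):
Let Firm A play Mid with probability p. Expected payoff against High: 0p + (-3)(1−p) = 3p − 3; against Low: (-2)p + 8(1−p) = −10p + 8.
Setting these equal: 3p − 3 = −10p + 8 ⇒ 13p = 11 ⇒ p = 11/13, and the value is (3)·(11/13) − 3 = -6/13.
For Firm B: with q = P(High), equating Mid's and Late's payoffs gives 2q − 2 = −11q + 8 ⇒ q = 10/13.

-6/13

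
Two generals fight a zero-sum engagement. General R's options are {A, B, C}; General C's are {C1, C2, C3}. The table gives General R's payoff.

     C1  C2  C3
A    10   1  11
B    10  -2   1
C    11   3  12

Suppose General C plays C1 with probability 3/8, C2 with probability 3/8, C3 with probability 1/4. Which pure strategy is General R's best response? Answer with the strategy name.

Expected payoff of A: (3/8)·10 + (3/8)·1 + (1/4)·11 = 55/8.
Expected payoff of B: (3/8)·10 + (3/8)·(-2) + (1/4)·1 = 13/4.
Expected payoff of C: (3/8)·11 + (3/8)·3 + (1/4)·12 = 33/4.
The largest is 33/4, so General R's best response is C.

C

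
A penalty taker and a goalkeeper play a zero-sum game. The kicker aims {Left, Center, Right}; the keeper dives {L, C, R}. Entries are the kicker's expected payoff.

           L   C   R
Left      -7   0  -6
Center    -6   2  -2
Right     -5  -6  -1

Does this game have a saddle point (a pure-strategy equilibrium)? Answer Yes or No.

No

Row minima: Left → -7, Center → -6, Right → -6; maximin = -6.
Column maxima: L → -5, C → 2, R → -1; minimax = -5.
-6 ≠ -5, so no pure-strategy equilibrium exists.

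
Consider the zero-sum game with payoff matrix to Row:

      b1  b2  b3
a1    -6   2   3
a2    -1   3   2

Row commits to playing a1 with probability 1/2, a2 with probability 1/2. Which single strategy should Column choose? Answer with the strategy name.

b1

If Column plays b1, Row's expected payoff is (1/2)·(-6) + (1/2)·(-1) = -7/2.
If Column plays b2, Row's expected payoff is (1/2)·2 + (1/2)·3 = 5/2.
If Column plays b3, Row's expected payoff is (1/2)·3 + (1/2)·2 = 5/2.
Column minimizes Row's payoff; the smallest is -7/2, so the best response is b1.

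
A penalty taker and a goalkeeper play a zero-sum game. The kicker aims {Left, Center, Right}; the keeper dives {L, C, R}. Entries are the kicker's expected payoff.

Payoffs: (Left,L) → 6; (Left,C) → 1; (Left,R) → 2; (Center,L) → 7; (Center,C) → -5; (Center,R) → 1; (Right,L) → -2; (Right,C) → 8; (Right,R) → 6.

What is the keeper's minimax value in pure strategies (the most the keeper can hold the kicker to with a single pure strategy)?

6

Column maxima: L → 7, C → 8, R → 6.
The smallest of these is 6.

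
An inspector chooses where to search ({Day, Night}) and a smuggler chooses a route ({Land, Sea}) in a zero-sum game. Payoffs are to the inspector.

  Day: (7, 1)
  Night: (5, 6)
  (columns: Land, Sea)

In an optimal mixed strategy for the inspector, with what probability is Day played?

1/7

Row minima: Day → 1, Night → 5; maximin = 5.
Column maxima: Land → 7, Sea → 6; minimax = 6.
5 ≠ 6, so there is no saddle point; optimal play is mixed.
Let the inspector play Day with probability p. Expected payoff against Land: 7p + 5(1−p) = 2p + 5; against Sea: 1p + 6(1−p) = −5p + 6.
Setting these equal: 2p + 5 = −5p + 6 ⇒ 7p = 1 ⇒ p = 1/7, and the value is (2)·(1/7) + 5 = 37/7.
For the smuggler: with q = P(Land), equating Day's and Night's payoffs gives 6q + 1 = −q + 6 ⇒ q = 5/7.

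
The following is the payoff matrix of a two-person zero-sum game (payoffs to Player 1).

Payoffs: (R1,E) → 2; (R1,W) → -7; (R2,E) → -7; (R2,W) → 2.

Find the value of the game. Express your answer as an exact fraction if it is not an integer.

Row minima: R1 → -7, R2 → -7; maximin = -7.
Column maxima: E → 2, W → 2; minimax = 2.
-7 ≠ 2, so there is no saddle point; optimal play is mixed.
Let Player 1 play R1 with probability p. Expected payoff against E: 2p + (-7)(1−p) = 9p − 7; against W: (-7)p + 2(1−p) = −9p + 2.
Setting these equal: 9p − 7 = −9p + 2 ⇒ 18p = 9 ⇒ p = 1/2, and the value is (9)·(1/2) − 7 = -5/2.
For Player 2: with q = P(E), equating R1's and R2's payoffs gives 9q − 7 = −9q + 2 ⇒ q = 1/2.

-5/2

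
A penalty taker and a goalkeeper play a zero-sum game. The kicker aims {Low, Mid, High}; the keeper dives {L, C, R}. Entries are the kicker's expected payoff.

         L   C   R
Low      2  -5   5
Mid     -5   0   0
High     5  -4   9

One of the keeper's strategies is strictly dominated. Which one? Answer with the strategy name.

R

L holds the kicker's payoff strictly below R in every row: 2 < 5, -5 < 0, 5 < 9.
So R is strictly dominated for the keeper.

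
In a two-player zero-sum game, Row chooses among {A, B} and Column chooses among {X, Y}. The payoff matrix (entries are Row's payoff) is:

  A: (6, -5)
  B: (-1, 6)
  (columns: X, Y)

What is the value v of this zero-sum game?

31/18

Row minima: A → -5, B → -1; maximin = -1.
Column maxima: X → 6, Y → 6; minimax = 6.
-1 ≠ 6, so there is no saddle point; optimal play is mixed.
Let Row play A with probability p. Expected payoff against X: 6p + (-1)(1−p) = 7p − 1; against Y: (-5)p + 6(1−p) = −11p + 6.
Setting these equal: 7p − 1 = −11p + 6 ⇒ 18p = 7 ⇒ p = 7/18, and the value is (7)·(7/18) − 1 = 31/18.
For Column: with q = P(X), equating A's and B's payoffs gives 11q − 5 = −7q + 6 ⇒ q = 11/18.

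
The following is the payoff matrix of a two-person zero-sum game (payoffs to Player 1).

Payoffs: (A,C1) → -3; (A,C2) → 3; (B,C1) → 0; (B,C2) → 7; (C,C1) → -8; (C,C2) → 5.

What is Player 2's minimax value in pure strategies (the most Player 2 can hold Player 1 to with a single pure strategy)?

Column maxima: C1 → 0, C2 → 7.
The smallest of these is 0.

0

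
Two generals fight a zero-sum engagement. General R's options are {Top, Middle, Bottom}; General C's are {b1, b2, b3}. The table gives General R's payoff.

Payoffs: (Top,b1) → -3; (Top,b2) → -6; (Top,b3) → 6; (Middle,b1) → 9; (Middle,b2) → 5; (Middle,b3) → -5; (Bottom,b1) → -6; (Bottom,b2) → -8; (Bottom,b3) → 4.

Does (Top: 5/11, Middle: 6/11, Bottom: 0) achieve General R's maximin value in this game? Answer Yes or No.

Yes

Against b1 this mix gives (5/11)·(-3) + (6/11)·9 = 39/11.
Against b2 this mix gives (5/11)·(-6) + (6/11)·5 = 0.
Against b3 this mix gives (5/11)·6 + (6/11)·(-5) = 0.
All of General C's active replies (b2, b3) yield 0, and no column does worse for General R. The mix makes General C indifferent and guarantees 0, so it is optimal.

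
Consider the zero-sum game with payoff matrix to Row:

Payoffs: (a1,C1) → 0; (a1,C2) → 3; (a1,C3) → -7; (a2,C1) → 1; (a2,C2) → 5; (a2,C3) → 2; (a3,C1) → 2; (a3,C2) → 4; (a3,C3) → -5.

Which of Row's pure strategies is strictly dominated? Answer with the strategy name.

a1

a2 gives a strictly higher payoff than a1 against every column: 1 > 0, 5 > 3, 2 > -7.
So a1 is strictly dominated and Row never plays it.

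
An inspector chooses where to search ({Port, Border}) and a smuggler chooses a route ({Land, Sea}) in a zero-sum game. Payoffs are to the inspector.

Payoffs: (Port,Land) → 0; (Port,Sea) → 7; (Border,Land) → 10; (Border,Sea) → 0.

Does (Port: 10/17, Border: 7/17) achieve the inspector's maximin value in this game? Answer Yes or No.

Against Land this mix gives (10/17)·0 + (7/17)·10 = 70/17.
Against Sea this mix gives (10/17)·7 + (7/17)·0 = 70/17.
All of the smuggler's active replies (Land, Sea) yield 70/17, and no column does worse for the inspector. The mix makes the smuggler indifferent and guarantees 70/17, so it is optimal.

Yes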